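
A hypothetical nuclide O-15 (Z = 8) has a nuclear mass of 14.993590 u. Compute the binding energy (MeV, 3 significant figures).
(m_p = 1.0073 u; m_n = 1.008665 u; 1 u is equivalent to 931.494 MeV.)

Mass of separated nucleons = 8(1.0073) + 7(1.008665) = 8.0584 + 7.060655 = 15.119055 u
The mass defect is 15.119055 − 14.993590 = 0.125465 u.
E_B = 0.125465 × 931.494 = 116.870 MeV

117 MeV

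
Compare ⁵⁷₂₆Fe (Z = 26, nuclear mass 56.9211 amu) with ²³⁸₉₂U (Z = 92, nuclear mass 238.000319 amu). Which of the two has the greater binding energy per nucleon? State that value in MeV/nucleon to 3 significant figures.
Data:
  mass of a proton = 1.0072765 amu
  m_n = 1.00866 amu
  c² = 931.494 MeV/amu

⁵⁷₂₆Fe: Σm = 26(1.0072765) + 31(1.00866) = 57.4576490 amu; Δm = 0.5365490 amu; E_B = 499.79 MeV; E_B/A = 8.768 MeV
²³⁸₉₂U: Σm = 92(1.0072765) + 146(1.00866) = 239.9337980 amu; Δm = 1.9334790 amu; E_B = 1801.0 MeV; E_B/A = 7.567 MeV
⁵⁷₂₆Fe has the higher binding energy per nucleon, so it is the more tightly bound nucleus.

⁵⁷₂₆Fe; 8.77 MeV/nucleon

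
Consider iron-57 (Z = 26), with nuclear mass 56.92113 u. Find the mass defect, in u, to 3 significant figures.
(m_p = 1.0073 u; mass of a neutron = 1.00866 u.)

With 26 protons and 31 neutrons (A = 57):
Σm = 26·m_p + 31·m_n = 26.1898 + 31.26846 = 57.45826 u
The mass defect is 57.45826 − 56.92113 = 0.53713 u.

0.537 u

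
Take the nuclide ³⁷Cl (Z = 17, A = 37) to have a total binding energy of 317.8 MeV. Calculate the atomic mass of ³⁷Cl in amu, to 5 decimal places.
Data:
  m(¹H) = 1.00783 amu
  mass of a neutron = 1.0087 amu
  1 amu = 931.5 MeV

36.96594 amu

Mass defect = 317.8 MeV / (931.5 MeV/amu) = 0.3411702 amu
Constituent mass = 17(1.00783) + 20(1.0087) = 37.30711 amu
Atomic mass = 37.30711 − 0.3411702 = 36.9659398 amu ≈ 36.96594 amu (to 5 decimal places)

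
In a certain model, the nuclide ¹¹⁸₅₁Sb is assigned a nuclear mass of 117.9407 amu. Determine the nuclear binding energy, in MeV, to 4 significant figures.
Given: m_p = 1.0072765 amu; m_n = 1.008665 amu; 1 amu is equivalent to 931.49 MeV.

941.7 MeV

Total constituent mass: 51 × 1.0072765 + 67 × 1.008665 = 118.9516565 amu
The mass defect is 118.9516565 − 117.9407 = 1.0109565 amu.
Converting to energy: 1.0109565 amu × 931.49 MeV/amu = 941.696 MeV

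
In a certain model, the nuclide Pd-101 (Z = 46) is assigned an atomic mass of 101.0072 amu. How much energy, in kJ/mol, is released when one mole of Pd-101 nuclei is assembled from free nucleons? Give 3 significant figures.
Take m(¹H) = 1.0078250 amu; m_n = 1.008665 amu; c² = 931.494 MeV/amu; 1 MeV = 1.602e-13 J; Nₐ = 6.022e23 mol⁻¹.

7.45e+10 kJ/mol

Total constituent mass: 46 × 1.0078250 + 55 × 1.008665 = 101.8365250 amu
Mass defect Δm = 101.8365250 − 101.0072 = 0.8293250 amu
Converting to energy: 0.8293250 amu × 931.494 MeV/amu = 772.511 MeV
Per nucleus in joules: 772.511 MeV × 1.602e-13 J/MeV = 1.2376e-10 J
Per mole: 1.2376e-10 J × 6.022e23 mol⁻¹ = 7.4528e+13 J/mol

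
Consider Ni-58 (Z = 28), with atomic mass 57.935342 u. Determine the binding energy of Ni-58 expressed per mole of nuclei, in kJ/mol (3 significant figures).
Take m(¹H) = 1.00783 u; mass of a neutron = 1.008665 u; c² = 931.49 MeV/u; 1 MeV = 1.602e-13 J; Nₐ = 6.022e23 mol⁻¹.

With 28 protons and 30 neutrons (A = 58):
Total constituent mass: 28 × 1.00783 + 30 × 1.008665 = 58.479190 u
Δm = 58.479190 − 57.935342 = 0.543848 u
Binding energy = Δm·c² = 0.543848 × 931.49 MeV/u = 506.589 MeV
Per nucleus in joules: 506.589 MeV × 1.602e-13 J/MeV = 8.1156e-11 J
Per mole: 8.1156e-11 J × 6.022e23 mol⁻¹ = 4.8872e+13 J/mol

4.89e+10 kJ/mol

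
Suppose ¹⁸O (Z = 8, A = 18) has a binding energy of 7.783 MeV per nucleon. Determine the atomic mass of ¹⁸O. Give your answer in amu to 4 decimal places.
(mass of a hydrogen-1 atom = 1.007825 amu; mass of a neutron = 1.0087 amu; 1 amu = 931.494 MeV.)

Total binding energy = 18 × 7.783 = 140.094 MeV
Mass defect = 140.094 MeV / (931.494 MeV/amu) = 0.150397 amu
Constituent mass = 8(1.007825) + 10(1.0087) = 18.149600 amu
Atomic mass = 18.149600 − 0.150397 = 17.999203 amu ≈ 17.9992 amu (to 4 decimal places)

17.9992 amu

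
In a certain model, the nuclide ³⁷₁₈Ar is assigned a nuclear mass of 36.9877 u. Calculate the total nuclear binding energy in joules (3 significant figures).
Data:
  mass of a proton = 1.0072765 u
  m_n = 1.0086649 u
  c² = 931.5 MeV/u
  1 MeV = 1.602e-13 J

Mass of separated nucleons = 18(1.0072765) + 19(1.0086649) = 18.1309770 + 19.1646331 = 37.2956101 u
The mass defect is 37.2956101 − 36.9877 = 0.3079101 u.
Converting to energy: 0.3079101 u × 931.5 MeV/u = 286.818 MeV
In joules: 286.818 MeV × 1.602e-13 J/MeV = 4.5948e-11 J

4.59e-11 J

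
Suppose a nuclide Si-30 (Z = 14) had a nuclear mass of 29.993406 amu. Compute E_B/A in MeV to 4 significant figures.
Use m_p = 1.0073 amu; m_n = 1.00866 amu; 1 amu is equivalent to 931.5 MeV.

7.680 MeV/nucleon

With 14 protons and 16 neutrons (A = 30):
Total constituent mass: 14 × 1.0073 + 16 × 1.00866 = 30.24076 amu
Mass defect Δm = 30.24076 − 29.993406 = 0.247354 amu
E_B = 0.247354 × 931.5 = 230.410 MeV
BE/A = 230.410 MeV / 30 = 7.680 MeV/nucleon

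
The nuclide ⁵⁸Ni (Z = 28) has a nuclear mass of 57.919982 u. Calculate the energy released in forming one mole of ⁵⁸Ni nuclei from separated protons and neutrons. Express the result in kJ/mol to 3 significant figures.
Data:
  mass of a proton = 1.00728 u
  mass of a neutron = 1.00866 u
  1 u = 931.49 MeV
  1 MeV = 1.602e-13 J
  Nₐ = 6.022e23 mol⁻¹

Total constituent mass: 28 × 1.00728 + 30 × 1.00866 = 58.46364 u
The mass defect is 58.46364 − 57.919982 = 0.543658 u.
Binding energy = Δm·c² = 0.543658 × 931.49 MeV/u = 506.412 MeV
Per nucleus in joules: 506.412 MeV × 1.602e-13 J/MeV = 8.1127e-11 J
Per mole: 8.1127e-11 J × 6.022e23 mol⁻¹ = 4.8855e+13 J/mol

4.89e+10 kJ/mol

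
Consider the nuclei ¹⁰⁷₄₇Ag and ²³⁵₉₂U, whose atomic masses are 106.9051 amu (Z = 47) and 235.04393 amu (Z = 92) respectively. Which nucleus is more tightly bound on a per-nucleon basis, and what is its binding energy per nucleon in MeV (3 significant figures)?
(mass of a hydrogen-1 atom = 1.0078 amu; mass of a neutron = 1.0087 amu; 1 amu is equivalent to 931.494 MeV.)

¹⁰⁷₄₇Ag: Σm = 47(1.0078) + 60(1.0087) = 107.8886 amu; Δm = 0.9835 amu; E_B = 916.12 MeV; E_B/A = 8.562 MeV
²³⁵₉₂U: Σm = 92(1.0078) + 143(1.0087) = 236.9617 amu; Δm = 1.91777 amu; E_B = 1786.4 MeV; E_B/A = 7.602 MeV
¹⁰⁷₄₇Ag has the higher binding energy per nucleon, so it is the more tightly bound nucleus.

¹⁰⁷₄₇Ag; 8.56 MeV/nucleon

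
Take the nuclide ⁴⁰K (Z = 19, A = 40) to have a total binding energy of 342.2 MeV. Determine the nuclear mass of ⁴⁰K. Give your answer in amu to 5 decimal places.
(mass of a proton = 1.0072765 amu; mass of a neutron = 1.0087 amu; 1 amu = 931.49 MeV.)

Mass defect = 342.2 MeV / (931.49 MeV/amu) = 0.3673684 amu
Constituent mass = 19(1.0072765) + 21(1.0087) = 40.3209535 amu
Nuclear mass = 40.3209535 − 0.3673684 = 39.9535851 amu ≈ 39.95359 amu (to 5 decimal places)

39.95359 amu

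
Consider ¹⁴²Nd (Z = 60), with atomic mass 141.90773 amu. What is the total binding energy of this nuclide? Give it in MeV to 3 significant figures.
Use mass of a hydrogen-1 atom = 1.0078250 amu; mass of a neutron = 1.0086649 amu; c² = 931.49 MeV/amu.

With 60 protons and 82 neutrons (A = 142):
Total constituent mass: 60 × 1.0078250 + 82 × 1.0086649 = 143.1800218 amu
Mass defect Δm = 143.1800218 − 141.90773 = 1.2722918 amu
Binding energy = Δm·c² = 1.2722918 × 931.49 MeV/amu = 1185.13 MeV

1190 MeV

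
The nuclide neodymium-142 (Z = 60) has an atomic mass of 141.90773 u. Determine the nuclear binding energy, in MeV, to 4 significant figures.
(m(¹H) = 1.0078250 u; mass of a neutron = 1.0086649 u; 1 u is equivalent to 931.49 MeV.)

1185 MeV

Mass of separated nucleons = 60(1.0078250) + 82(1.0086649) = 60.4695000 + 82.7105218 = 143.1800218 u
Δm = 143.1800218 − 141.90773 = 1.2722918 u
Binding energy = Δm·c² = 1.2722918 × 931.49 MeV/u = 1185.13 MeV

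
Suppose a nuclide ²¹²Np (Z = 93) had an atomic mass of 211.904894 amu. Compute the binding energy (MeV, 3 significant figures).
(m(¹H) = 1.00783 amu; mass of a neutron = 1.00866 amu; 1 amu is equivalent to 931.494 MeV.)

1730 MeV

Total constituent mass: 93 × 1.00783 + 119 × 1.00866 = 213.75873 amu
Mass defect Δm = 213.75873 − 211.904894 = 1.853836 amu
E_B = 1.853836 × 931.494 = 1726.84 MeV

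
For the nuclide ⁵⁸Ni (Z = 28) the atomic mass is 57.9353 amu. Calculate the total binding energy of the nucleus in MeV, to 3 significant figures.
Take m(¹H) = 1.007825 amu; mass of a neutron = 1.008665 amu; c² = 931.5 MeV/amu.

Σm = 28·m(¹H) + 30·m_n = 28.219100 + 30.259950 = 58.479050 amu
The mass defect is 58.479050 − 57.9353 = 0.543750 amu.
Converting to energy: 0.543750 amu × 931.5 MeV/amu = 506.503 MeV

507 MeV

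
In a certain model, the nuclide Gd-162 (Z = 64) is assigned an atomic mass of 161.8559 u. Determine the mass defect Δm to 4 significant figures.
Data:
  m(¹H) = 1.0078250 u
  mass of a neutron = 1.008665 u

Mass of separated nucleons = 64(1.0078250) + 98(1.008665) = 64.5008000 + 98.849170 = 163.3499700 u
Δm = 163.3499700 − 161.8559 = 1.4940700 u

1.494 u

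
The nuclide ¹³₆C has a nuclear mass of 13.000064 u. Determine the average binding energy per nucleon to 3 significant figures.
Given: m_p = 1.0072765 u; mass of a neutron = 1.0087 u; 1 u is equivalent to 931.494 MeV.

7.49 MeV/nucleon

The nucleus contains 6 protons and 13 − 6 = 7 neutrons.
Σm = 6·m_p + 7·m_n = 6.0436590 + 7.0609 = 13.1045590 u
The mass defect is 13.1045590 − 13.000064 = 0.1044950 u.
Converting to energy: 0.1044950 u × 931.494 MeV/u = 97.3365 MeV
Dividing by A = 13 gives 7.487 MeV per nucleon.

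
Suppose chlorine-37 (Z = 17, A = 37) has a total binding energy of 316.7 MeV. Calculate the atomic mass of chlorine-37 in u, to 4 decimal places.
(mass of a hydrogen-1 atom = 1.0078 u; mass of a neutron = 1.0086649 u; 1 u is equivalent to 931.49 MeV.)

Mass defect = 316.7 MeV / (931.49 MeV/u) = 0.339993 u
Constituent mass = 17(1.0078) + 20(1.0086649) = 37.3058980 u
Atomic mass = 37.3058980 − 0.339993 = 36.9659050 u ≈ 36.9659 u (to 4 decimal places)

36.9659 u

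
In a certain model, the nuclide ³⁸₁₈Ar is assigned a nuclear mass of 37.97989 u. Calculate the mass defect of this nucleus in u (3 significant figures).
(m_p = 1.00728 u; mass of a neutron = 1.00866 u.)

Mass of separated nucleons = 18(1.00728) + 20(1.00866) = 18.13104 + 20.17320 = 38.30424 u
Mass defect Δm = 38.30424 − 37.97989 = 0.32435 u

0.324 u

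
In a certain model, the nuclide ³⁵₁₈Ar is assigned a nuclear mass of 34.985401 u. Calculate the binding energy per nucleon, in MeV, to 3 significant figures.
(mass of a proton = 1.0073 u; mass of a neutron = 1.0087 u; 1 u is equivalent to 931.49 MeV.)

Z = 18, so N = A − Z = 35 − 18 = 17.
Mass of separated nucleons = 18(1.0073) + 17(1.0087) = 18.1314 + 17.1479 = 35.2793 u
Mass defect Δm = 35.2793 − 34.985401 = 0.293899 u
Binding energy = Δm·c² = 0.293899 × 931.49 MeV/u = 273.764 MeV
Per nucleon: 273.764 / 35 = 7.822 MeV

7.82 MeV/nucleon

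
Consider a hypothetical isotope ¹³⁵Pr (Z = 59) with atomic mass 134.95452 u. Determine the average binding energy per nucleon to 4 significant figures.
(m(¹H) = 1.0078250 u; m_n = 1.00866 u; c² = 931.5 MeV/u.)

Total constituent mass: 59 × 1.0078250 + 76 × 1.00866 = 136.1198350 u
Δm = 136.1198350 − 134.95452 = 1.1653150 u
E_B = 1.1653150 × 931.5 = 1085.49 MeV
BE/A = 1085.49 MeV / 135 = 8.041 MeV/nucleon

8.041 MeV/nucleon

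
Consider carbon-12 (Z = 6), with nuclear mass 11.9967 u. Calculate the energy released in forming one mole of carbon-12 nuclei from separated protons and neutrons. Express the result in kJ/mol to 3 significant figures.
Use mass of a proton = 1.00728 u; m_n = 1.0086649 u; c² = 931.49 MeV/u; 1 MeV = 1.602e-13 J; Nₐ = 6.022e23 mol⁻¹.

8.89e+09 kJ/mol

The nucleus contains 6 protons and 12 − 6 = 6 neutrons.
Mass of separated nucleons = 6(1.00728) + 6(1.0086649) = 6.04368 + 6.0519894 = 12.0956694 u
Δm = 12.0956694 − 11.9967 = 0.0989694 u
Binding energy = Δm·c² = 0.0989694 × 931.49 MeV/u = 92.1890 MeV
Per nucleus in joules: 92.1890 MeV × 1.602e-13 J/MeV = 1.4769e-11 J
Per mole: 1.4769e-11 J × 6.022e23 mol⁻¹ = 8.8939e+12 J/mol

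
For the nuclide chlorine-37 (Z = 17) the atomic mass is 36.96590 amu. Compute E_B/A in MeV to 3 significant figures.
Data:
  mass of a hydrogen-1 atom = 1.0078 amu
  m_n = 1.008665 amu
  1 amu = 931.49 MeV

8.56 MeV/nucleon

The nucleus contains 17 protons and 37 − 17 = 20 neutrons.
Σm = 17·m(¹H) + 20·m_n = 17.1326 + 20.173300 = 37.305900 amu
Mass defect Δm = 37.305900 − 36.96590 = 0.340000 amu
E_B = 0.340000 × 931.49 = 316.707 MeV
Per nucleon: 316.707 / 37 = 8.560 MeV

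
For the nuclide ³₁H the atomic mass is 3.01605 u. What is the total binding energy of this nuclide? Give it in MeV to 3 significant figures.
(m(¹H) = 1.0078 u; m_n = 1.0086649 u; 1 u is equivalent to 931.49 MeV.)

8.46 MeV

Total constituent mass: 1 × 1.0078 + 2 × 1.0086649 = 3.0251298 u
Mass defect Δm = 3.0251298 − 3.01605 = 0.0090798 u
E_B = 0.0090798 × 931.49 = 8.45774 MeV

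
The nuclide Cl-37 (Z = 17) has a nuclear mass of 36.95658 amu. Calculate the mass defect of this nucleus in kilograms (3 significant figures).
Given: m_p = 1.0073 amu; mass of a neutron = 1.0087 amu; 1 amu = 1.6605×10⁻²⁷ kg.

5.67e-28 kg

Total constituent mass: 17 × 1.0073 + 20 × 1.0087 = 37.2981 amu
Δm = 37.2981 − 36.95658 = 0.34152 amu
In SI units: 0.34152 amu × 1.6605×10⁻²⁷ kg/amu = 5.6709e-28 kg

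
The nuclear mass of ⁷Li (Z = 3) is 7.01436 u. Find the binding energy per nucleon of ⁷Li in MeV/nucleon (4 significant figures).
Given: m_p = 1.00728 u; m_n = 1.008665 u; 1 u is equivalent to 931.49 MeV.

Z = 3, so N = A − Z = 7 − 3 = 4.
Total constituent mass: 3 × 1.00728 + 4 × 1.008665 = 7.056500 u
Mass defect Δm = 7.056500 − 7.01436 = 0.042140 u
E_B = 0.042140 × 931.49 = 39.2530 MeV
Per nucleon: 39.2530 / 7 = 5.608 MeV

5.608 MeV/nucleon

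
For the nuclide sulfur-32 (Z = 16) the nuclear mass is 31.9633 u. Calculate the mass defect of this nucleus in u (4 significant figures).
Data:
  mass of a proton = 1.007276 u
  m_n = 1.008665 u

The nucleus contains 16 protons and 32 − 16 = 16 neutrons.
Total constituent mass: 16 × 1.007276 + 16 × 1.008665 = 32.255056 u
Mass defect Δm = 32.255056 − 31.9633 = 0.291756 u

0.2918 u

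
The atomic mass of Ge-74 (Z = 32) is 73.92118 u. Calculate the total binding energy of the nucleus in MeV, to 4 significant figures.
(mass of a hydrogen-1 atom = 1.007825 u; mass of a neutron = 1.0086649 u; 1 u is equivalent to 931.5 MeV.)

645.7 MeV

The nucleus contains 32 protons and 74 − 32 = 42 neutrons.
Σm = 32·m(¹H) + 42·m_n = 32.250400 + 42.3639258 = 74.6143258 u
Δm = 74.6143258 − 73.92118 = 0.6931458 u
E_B = 0.6931458 × 931.5 = 645.665 MeV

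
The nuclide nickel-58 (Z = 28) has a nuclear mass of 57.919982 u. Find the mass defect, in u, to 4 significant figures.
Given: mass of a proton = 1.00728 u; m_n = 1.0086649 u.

With 28 protons and 30 neutrons (A = 58):
Total constituent mass: 28 × 1.00728 + 30 × 1.0086649 = 58.4637870 u
Mass defect Δm = 58.4637870 − 57.919982 = 0.5438050 u

0.5438 u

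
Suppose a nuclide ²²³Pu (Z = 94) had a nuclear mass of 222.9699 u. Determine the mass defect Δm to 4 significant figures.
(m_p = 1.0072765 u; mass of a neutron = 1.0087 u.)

With 94 protons and 129 neutrons (A = 223):
Σm = 94·m_p + 129·m_n = 94.6839910 + 130.1223 = 224.8062910 u
Δm = 224.8062910 − 222.9699 = 1.8363910 u

1.836 u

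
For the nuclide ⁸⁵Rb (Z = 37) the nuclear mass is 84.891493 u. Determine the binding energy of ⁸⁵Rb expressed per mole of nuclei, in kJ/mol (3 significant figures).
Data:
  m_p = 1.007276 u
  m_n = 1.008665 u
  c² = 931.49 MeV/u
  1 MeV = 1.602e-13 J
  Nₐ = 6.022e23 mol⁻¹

Total constituent mass: 37 × 1.007276 + 48 × 1.008665 = 85.685132 u
The mass defect is 85.685132 − 84.891493 = 0.793639 u.
E_B = 0.793639 × 931.49 = 739.267 MeV
Per nucleus in joules: 739.267 MeV × 1.602e-13 J/MeV = 1.1843e-10 J
Per mole: 1.1843e-10 J × 6.022e23 mol⁻¹ = 7.1319e+13 J/mol

7.13e+10 kJ/mol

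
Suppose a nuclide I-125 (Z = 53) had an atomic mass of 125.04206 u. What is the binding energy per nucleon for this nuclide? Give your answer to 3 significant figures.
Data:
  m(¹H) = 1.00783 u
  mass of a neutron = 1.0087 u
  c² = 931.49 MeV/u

Total constituent mass: 53 × 1.00783 + 72 × 1.0087 = 126.04139 u
Mass defect Δm = 126.04139 − 125.04206 = 0.99933 u
Converting to energy: 0.99933 u × 931.49 MeV/u = 930.866 MeV
BE/A = 930.866 MeV / 125 = 7.447 MeV/nucleon

7.45 MeV/nucleon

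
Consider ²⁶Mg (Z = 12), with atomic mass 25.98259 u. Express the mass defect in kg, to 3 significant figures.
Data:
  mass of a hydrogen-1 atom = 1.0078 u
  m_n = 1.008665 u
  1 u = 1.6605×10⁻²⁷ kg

3.86e-28 kg

With 12 protons and 14 neutrons (A = 26):
Total constituent mass: 12 × 1.0078 + 14 × 1.008665 = 26.214910 u
Δm = 26.214910 − 25.98259 = 0.232320 u
In SI units: 0.232320 u × 1.6605×10⁻²⁷ kg/u = 3.8577e-28 kg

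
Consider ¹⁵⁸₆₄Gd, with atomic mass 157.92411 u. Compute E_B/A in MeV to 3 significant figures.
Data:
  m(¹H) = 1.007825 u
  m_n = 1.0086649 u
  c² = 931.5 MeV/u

Total constituent mass: 64 × 1.007825 + 94 × 1.0086649 = 159.3153006 u
Mass defect Δm = 159.3153006 − 157.92411 = 1.3911906 u
E_B = 1.3911906 × 931.5 = 1295.89 MeV
Dividing by A = 158 gives 8.202 MeV per nucleon.

8.20 MeV/nucleon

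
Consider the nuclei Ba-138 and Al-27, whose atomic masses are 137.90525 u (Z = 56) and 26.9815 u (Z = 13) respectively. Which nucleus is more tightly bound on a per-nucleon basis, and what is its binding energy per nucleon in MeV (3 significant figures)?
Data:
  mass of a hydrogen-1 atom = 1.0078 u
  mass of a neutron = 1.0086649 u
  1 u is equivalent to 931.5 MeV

Ba-138: Σm = 56(1.0078) + 82(1.0086649) = 139.1473218 u; Δm = 1.2420718 u; E_B = 1157.0 MeV; E_B/A = 8.384 MeV
Al-27: Σm = 13(1.0078) + 14(1.0086649) = 27.2227086 u; Δm = 0.2412086 u; E_B = 224.69 MeV; E_B/A = 8.322 MeV
Ba-138 has the higher binding energy per nucleon, so it is the more tightly bound nucleus.

Ba-138; 8.38 MeV/nucleon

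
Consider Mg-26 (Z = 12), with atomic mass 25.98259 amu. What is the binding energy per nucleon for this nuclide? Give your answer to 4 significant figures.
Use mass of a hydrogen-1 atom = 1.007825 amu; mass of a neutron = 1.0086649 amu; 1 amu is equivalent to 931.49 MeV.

8.334 MeV/nucleon

Total constituent mass: 12 × 1.007825 + 14 × 1.0086649 = 26.2152086 amu
The mass defect is 26.2152086 − 25.98259 = 0.2326186 amu.
Binding energy = Δm·c² = 0.2326186 × 931.49 MeV/amu = 216.682 MeV
Per nucleon: 216.682 / 26 = 8.334 MeV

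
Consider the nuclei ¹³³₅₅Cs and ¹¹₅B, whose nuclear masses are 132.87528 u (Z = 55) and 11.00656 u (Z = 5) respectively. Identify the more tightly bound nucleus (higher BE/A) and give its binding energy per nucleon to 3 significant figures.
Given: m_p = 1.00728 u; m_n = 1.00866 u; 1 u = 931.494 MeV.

¹³³₅₅Cs: Σm = 55(1.00728) + 78(1.00866) = 134.07588 u; Δm = 1.20060 u; E_B = 1118.4 MeV; E_B/A = 8.409 MeV
¹¹₅B: Σm = 5(1.00728) + 6(1.00866) = 11.08836 u; Δm = 0.08180 u; E_B = 76.196 MeV; E_B/A = 6.927 MeV
¹³³₅₅Cs has the higher binding energy per nucleon, so it is the more tightly bound nucleus.

¹³³₅₅Cs; 8.41 MeV/nucleon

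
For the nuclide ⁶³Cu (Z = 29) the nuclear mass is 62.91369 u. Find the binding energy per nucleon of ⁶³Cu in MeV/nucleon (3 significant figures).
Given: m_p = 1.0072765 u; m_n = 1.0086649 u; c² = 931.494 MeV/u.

8.75 MeV/nucleon

Mass of separated nucleons = 29(1.0072765) + 34(1.0086649) = 29.2110185 + 34.2946066 = 63.5056251 u
The mass defect is 63.5056251 − 62.91369 = 0.5919351 u.
E_B = 0.5919351 × 931.494 = 551.384 MeV
BE/A = 551.384 MeV / 63 = 8.752 MeV/nucleon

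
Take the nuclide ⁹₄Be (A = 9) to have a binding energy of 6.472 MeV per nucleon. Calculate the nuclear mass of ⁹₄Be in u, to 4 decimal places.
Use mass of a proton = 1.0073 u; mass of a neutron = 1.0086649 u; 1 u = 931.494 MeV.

Total binding energy = 9 × 6.472 = 58.248 MeV
Mass defect = 58.248 MeV / (931.494 MeV/u) = 0.062532 u
Constituent mass = 4(1.0073) + 5(1.0086649) = 9.0725245 u
Nuclear mass = 9.0725245 − 0.062532 = 9.0099925 u ≈ 9.0100 u (to 4 decimal places)

9.0100 u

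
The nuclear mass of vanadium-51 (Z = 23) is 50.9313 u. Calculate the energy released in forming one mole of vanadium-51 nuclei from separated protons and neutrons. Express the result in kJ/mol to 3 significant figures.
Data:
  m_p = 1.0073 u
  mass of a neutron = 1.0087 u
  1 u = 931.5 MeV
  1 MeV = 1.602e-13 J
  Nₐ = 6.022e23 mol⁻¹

4.32e+10 kJ/mol

Total constituent mass: 23 × 1.0073 + 28 × 1.0087 = 51.4115 u
Δm = 51.4115 − 50.9313 = 0.4802 u
E_B = 0.4802 × 931.5 = 447.306 MeV
Per nucleus in joules: 447.306 MeV × 1.602e-13 J/MeV = 7.1658e-11 J
Per mole: 7.1658e-11 J × 6.022e23 mol⁻¹ = 4.3152e+13 J/mol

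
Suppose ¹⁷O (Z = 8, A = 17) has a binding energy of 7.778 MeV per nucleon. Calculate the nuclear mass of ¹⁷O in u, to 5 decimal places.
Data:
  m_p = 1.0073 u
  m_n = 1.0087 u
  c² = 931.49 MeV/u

16.99475 u

Total binding energy = 17 × 7.778 = 132.226 MeV
Mass defect = 132.226 MeV / (931.49 MeV/u) = 0.1419511 u
Constituent mass = 8(1.0073) + 9(1.0087) = 17.1367 u
Nuclear mass = 17.1367 − 0.1419511 = 16.9947489 u ≈ 16.99475 u (to 5 decimal places)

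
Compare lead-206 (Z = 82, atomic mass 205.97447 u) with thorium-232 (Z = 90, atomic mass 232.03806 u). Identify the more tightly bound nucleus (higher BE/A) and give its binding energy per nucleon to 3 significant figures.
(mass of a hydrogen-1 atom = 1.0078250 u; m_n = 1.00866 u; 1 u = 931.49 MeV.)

lead-206; 7.87 MeV/nucleon

lead-206: Σm = 82(1.0078250) + 124(1.00866) = 207.7154900 u; Δm = 1.7410200 u; E_B = 1621.74 MeV; E_B/A = 7.873 MeV
thorium-232: Σm = 90(1.0078250) + 142(1.00866) = 233.9339700 u; Δm = 1.8959100 u; E_B = 1766.0 MeV; E_B/A = 7.612 MeV
lead-206 has the higher binding energy per nucleon, so it is the more tightly bound nucleus.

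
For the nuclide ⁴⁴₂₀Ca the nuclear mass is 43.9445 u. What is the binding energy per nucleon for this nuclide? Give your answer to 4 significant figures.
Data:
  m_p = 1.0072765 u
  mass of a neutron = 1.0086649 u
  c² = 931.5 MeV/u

8.658 MeV/nucleon

Z = 20, so N = A − Z = 44 − 20 = 24.
Σm = 20·m_p + 24·m_n = 20.1455300 + 24.2079576 = 44.3534876 u
The mass defect is 44.3534876 − 43.9445 = 0.4089876 u.
E_B = 0.4089876 × 931.5 = 380.972 MeV
Dividing by A = 44 gives 8.658 MeV per nucleon.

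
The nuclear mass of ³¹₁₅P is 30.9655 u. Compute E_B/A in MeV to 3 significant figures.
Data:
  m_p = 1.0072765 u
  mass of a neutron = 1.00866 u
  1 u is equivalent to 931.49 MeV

8.48 MeV/nucleon

Mass of separated nucleons = 15(1.0072765) + 16(1.00866) = 15.1091475 + 16.13856 = 31.2477075 u
Δm = 31.2477075 − 30.9655 = 0.2822075 u
Converting to energy: 0.2822075 u × 931.49 MeV/u = 262.873 MeV
Per nucleon: 262.873 / 31 = 8.480 MeV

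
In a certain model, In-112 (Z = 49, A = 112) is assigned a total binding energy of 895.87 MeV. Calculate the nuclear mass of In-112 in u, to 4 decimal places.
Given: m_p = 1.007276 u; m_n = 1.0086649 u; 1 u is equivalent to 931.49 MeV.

111.9407 u

Mass defect = 895.87 MeV / (931.49 MeV/u) = 0.961760 u
Constituent mass = 49(1.007276) + 63(1.0086649) = 112.9024127 u
Nuclear mass = 112.9024127 − 0.961760 = 111.9406527 u ≈ 111.9407 u (to 4 decimal places)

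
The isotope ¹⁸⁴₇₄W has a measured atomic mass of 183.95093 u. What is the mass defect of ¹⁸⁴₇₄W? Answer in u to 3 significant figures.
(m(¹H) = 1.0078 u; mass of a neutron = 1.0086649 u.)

1.58 u

Z = 74, so N = A − Z = 184 − 74 = 110.
Total constituent mass: 74 × 1.0078 + 110 × 1.0086649 = 185.5303390 u
Mass defect Δm = 185.5303390 − 183.95093 = 1.5794090 u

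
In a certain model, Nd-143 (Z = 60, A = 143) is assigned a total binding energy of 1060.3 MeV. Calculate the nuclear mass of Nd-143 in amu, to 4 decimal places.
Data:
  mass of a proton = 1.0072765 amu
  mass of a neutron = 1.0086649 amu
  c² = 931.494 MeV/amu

143.0175 amu

Mass defect = 1060.3 MeV / (931.494 MeV/amu) = 1.138279 amu
Constituent mass = 60(1.0072765) + 83(1.0086649) = 144.1557767 amu
Nuclear mass = 144.1557767 − 1.138279 = 143.0174977 amu ≈ 143.0175 amu (to 4 decimal places)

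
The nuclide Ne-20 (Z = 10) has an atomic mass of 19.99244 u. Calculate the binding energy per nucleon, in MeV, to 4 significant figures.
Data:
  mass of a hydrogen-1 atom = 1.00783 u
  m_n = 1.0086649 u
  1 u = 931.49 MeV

With 10 protons and 10 neutrons (A = 20):
Σm = 10·m(¹H) + 10·m_n = 10.07830 + 10.0866490 = 20.1649490 u
The mass defect is 20.1649490 − 19.99244 = 0.1725090 u.
Converting to energy: 0.1725090 u × 931.49 MeV/u = 160.690 MeV
Dividing by A = 20 gives 8.035 MeV per nucleon.

8.035 MeV/nucleon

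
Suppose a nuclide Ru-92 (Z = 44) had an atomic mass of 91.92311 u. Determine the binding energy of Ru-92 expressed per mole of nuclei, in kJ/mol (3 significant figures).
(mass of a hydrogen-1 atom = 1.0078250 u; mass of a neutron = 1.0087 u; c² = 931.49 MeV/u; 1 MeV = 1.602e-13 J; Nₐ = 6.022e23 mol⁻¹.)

With 44 protons and 48 neutrons (A = 92):
Σm = 44·m(¹H) + 48·m_n = 44.3443000 + 48.4176 = 92.7619000 u
Δm = 92.7619000 − 91.92311 = 0.8387900 u
Converting to energy: 0.8387900 u × 931.49 MeV/u = 781.324 MeV
Per nucleus in joules: 781.324 MeV × 1.602e-13 J/MeV = 1.2517e-10 J
Per mole: 1.2517e-10 J × 6.022e23 mol⁻¹ = 7.5377e+13 J/mol

7.54e+10 kJ/mol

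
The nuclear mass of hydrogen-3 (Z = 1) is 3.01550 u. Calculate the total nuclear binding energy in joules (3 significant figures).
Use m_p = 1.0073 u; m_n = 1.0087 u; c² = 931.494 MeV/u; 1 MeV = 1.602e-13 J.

1.37e-12 J

Mass of separated nucleons = 1(1.0073) + 2(1.0087) = 1.0073 + 2.0174 = 3.0247 u
Δm = 3.0247 − 3.01550 = 0.00920 u
E_B = 0.00920 × 931.494 = 8.56974 MeV
In joules: 8.56974 MeV × 1.602e-13 J/MeV = 1.3729e-12 J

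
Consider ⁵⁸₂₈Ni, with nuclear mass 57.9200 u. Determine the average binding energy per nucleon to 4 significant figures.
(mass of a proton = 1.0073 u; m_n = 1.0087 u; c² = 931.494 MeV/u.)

8.759 MeV/nucleon

Z = 28, so N = A − Z = 58 − 28 = 30.
Mass of separated nucleons = 28(1.0073) + 30(1.0087) = 28.2044 + 30.2610 = 58.4654 u
The mass defect is 58.4654 − 57.9200 = 0.5454 u.
Converting to energy: 0.5454 u × 931.494 MeV/u = 508.037 MeV
BE/A = 508.037 MeV / 58 = 8.759 MeV/nucleon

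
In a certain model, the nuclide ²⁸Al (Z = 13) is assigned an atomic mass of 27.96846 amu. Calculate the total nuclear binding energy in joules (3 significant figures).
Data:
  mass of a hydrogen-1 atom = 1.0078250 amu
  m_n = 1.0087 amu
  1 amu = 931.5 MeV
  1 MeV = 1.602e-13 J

3.94e-11 J

Z = 13, so N = A − Z = 28 − 13 = 15.
Σm = 13·m(¹H) + 15·m_n = 13.1017250 + 15.1305 = 28.2322250 amu
Mass defect Δm = 28.2322250 − 27.96846 = 0.2637650 amu
Converting to energy: 0.2637650 amu × 931.5 MeV/amu = 245.697 MeV
In joules: 245.697 MeV × 1.602e-13 J/MeV = 3.9361e-11 J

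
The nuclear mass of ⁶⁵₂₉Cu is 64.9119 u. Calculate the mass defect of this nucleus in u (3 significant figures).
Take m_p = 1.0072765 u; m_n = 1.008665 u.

Z = 29, so N = A − Z = 65 − 29 = 36.
Total constituent mass: 29 × 1.0072765 + 36 × 1.008665 = 65.5229585 u
The mass defect is 65.5229585 − 64.9119 = 0.6110585 u.

0.611 u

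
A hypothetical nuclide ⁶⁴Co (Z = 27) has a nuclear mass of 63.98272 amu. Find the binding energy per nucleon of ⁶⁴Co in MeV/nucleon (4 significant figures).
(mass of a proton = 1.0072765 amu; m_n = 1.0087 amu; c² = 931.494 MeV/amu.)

7.796 MeV/nucleon

Z = 27, so N = A − Z = 64 − 27 = 37.
Total constituent mass: 27 × 1.0072765 + 37 × 1.0087 = 64.5183655 amu
Δm = 64.5183655 − 63.98272 = 0.5356455 amu
E_B = 0.5356455 × 931.494 = 498.951 MeV
Dividing by A = 64 gives 7.796 MeV per nucleon.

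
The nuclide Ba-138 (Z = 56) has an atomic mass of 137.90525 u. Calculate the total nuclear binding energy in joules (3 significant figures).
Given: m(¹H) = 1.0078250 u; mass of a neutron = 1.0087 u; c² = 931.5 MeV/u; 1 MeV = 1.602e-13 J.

1.86e-10 J

With 56 protons and 82 neutrons (A = 138):
Mass of separated nucleons = 56(1.0078250) + 82(1.0087) = 56.4382000 + 82.7134 = 139.1516000 u
Δm = 139.1516000 − 137.90525 = 1.2463500 u
E_B = 1.2463500 × 931.5 = 1160.98 MeV
In joules: 1160.98 MeV × 1.602e-13 J/MeV = 1.8599e-10 J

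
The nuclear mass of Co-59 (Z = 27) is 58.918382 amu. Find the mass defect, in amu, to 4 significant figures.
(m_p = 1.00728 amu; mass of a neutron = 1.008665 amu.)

Σm = 27·m_p + 32·m_n = 27.19656 + 32.277280 = 59.473840 amu
The mass defect is 59.473840 − 58.918382 = 0.555458 amu.

0.5555 amu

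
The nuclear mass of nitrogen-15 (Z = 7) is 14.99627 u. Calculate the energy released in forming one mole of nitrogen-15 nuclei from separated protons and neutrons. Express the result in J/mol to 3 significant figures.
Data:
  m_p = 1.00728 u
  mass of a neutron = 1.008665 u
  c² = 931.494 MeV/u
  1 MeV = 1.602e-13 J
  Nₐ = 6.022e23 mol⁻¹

1.11e+13 J/mol

The nucleus contains 7 protons and 15 − 7 = 8 neutrons.
Mass of separated nucleons = 7(1.00728) + 8(1.008665) = 7.05096 + 8.069320 = 15.120280 u
Δm = 15.120280 − 14.99627 = 0.124010 u
Converting to energy: 0.124010 u × 931.494 MeV/u = 115.515 MeV
Per nucleus in joules: 115.515 MeV × 1.602e-13 J/MeV = 1.8506e-11 J
Per mole: 1.8506e-11 J × 6.022e23 mol⁻¹ = 1.1144e+13 J/mol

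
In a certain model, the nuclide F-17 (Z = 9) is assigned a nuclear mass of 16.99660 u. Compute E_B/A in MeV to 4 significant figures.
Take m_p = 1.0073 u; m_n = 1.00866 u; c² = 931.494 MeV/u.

7.582 MeV/nucleon

With 9 protons and 8 neutrons (A = 17):
Total constituent mass: 9 × 1.0073 + 8 × 1.00866 = 17.13498 u
The mass defect is 17.13498 − 16.99660 = 0.13838 u.
Binding energy = Δm·c² = 0.13838 × 931.494 MeV/u = 128.900 MeV
Per nucleon: 128.900 / 17 = 7.582 MeV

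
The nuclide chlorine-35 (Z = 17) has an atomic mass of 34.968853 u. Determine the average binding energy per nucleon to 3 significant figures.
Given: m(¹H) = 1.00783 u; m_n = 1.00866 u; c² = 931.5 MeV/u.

8.52 MeV/nucleon

The nucleus contains 17 protons and 35 − 17 = 18 neutrons.
Total constituent mass: 17 × 1.00783 + 18 × 1.00866 = 35.28899 u
Mass defect Δm = 35.28899 − 34.968853 = 0.320137 u
E_B = 0.320137 × 931.5 = 298.208 MeV
Dividing by A = 35 gives 8.520 MeV per nucleon.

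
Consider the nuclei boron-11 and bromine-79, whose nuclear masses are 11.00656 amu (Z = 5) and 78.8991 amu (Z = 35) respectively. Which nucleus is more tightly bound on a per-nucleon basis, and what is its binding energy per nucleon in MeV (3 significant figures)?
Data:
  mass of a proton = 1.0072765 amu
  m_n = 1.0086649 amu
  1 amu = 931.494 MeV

boron-11: Σm = 5(1.0072765) + 6(1.0086649) = 11.0883719 amu; Δm = 0.0818119 amu; E_B = 76.207 MeV; E_B/A = 6.928 MeV
bromine-79: Σm = 35(1.0072765) + 44(1.0086649) = 79.6359331 amu; Δm = 0.7368331 amu; E_B = 686.36 MeV; E_B/A = 8.688 MeV
bromine-79 has the higher binding energy per nucleon, so it is the more tightly bound nucleus.

bromine-79; 8.69 MeV/nucleon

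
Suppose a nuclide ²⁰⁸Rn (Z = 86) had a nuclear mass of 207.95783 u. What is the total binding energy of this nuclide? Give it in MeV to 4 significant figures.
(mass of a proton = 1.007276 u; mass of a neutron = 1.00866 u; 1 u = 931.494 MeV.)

Σm = 86·m_p + 122·m_n = 86.625736 + 123.05652 = 209.682256 u
Δm = 209.682256 − 207.95783 = 1.724426 u
Binding energy = Δm·c² = 1.724426 × 931.494 MeV/u = 1606.29 MeV

1606 MeV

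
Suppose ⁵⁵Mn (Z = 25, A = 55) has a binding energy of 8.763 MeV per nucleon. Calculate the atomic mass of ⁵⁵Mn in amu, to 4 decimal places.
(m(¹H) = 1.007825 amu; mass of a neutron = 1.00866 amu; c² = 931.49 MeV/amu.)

54.9380 amu

Total binding energy = 55 × 8.763 = 481.965 MeV
Mass defect = 481.965 MeV / (931.49 MeV/amu) = 0.517413 amu
Constituent mass = 25(1.007825) + 30(1.00866) = 55.455425 amu
Atomic mass = 55.455425 − 0.517413 = 54.938012 amu ≈ 54.9380 amu (to 4 decimal places)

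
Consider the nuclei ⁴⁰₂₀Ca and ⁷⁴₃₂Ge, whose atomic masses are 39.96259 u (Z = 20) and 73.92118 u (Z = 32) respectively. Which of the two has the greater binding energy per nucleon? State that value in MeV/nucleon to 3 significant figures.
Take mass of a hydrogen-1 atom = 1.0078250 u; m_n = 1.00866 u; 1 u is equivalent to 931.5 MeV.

⁴⁰₂₀Ca: Σm = 20(1.0078250) + 20(1.00866) = 40.3297000 u; Δm = 0.3671100 u; E_B = 341.96 MeV; E_B/A = 8.549 MeV
⁷⁴₃₂Ge: Σm = 32(1.0078250) + 42(1.00866) = 74.6141200 u; Δm = 0.6929400 u; E_B = 645.47 MeV; E_B/A = 8.723 MeV
⁷⁴₃₂Ge has the higher binding energy per nucleon, so it is the more tightly bound nucleus.

⁷⁴₃₂Ge; 8.72 MeV/nucleon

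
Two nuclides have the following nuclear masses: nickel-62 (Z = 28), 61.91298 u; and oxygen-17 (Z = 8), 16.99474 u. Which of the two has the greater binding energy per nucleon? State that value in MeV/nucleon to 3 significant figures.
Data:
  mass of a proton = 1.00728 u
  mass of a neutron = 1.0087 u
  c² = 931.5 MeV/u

nickel-62; 8.81 MeV/nucleon

nickel-62: Σm = 28(1.00728) + 34(1.0087) = 62.49964 u; Δm = 0.58666 u; E_B = 546.47 MeV; E_B/A = 8.814 MeV
oxygen-17: Σm = 8(1.00728) + 9(1.0087) = 17.13654 u; Δm = 0.14180 u; E_B = 132.09 MeV; E_B/A = 7.770 MeV
nickel-62 has the higher binding energy per nucleon, so it is the more tightly bound nucleus.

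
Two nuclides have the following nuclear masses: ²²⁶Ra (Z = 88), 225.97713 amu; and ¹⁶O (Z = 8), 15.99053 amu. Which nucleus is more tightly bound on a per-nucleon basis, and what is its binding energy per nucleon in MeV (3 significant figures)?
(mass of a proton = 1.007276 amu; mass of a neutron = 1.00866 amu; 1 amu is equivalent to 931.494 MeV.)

¹⁶O; 7.97 MeV/nucleon

²²⁶Ra: Σm = 88(1.007276) + 138(1.00866) = 227.835368 amu; Δm = 1.858238 amu; E_B = 1730.9 MeV; E_B/A = 7.659 MeV
¹⁶O: Σm = 8(1.007276) + 8(1.00866) = 16.127488 amu; Δm = 0.136958 amu; E_B = 127.5756 MeV; E_B/A = 7.973 MeV
¹⁶O has the higher binding energy per nucleon, so it is the more tightly bound nucleus.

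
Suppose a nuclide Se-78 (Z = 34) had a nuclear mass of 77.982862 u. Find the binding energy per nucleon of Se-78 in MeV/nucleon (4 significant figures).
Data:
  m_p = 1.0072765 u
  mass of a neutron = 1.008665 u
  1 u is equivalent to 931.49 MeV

Total constituent mass: 34 × 1.0072765 + 44 × 1.008665 = 78.6286610 u
The mass defect is 78.6286610 − 77.982862 = 0.6457990 u.
E_B = 0.6457990 × 931.49 = 601.555 MeV
BE/A = 601.555 MeV / 78 = 7.712 MeV/nucleon

7.712 MeV/nucleon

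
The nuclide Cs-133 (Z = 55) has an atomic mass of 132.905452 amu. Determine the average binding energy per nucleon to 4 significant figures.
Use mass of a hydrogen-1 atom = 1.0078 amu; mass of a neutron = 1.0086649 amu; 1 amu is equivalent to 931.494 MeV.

8.400 MeV/nucleon

Mass of separated nucleons = 55(1.0078) + 78(1.0086649) = 55.4290 + 78.6758622 = 134.1048622 amu
Mass defect Δm = 134.1048622 − 132.905452 = 1.1994102 amu
Binding energy = Δm·c² = 1.1994102 × 931.494 MeV/amu = 1117.24 MeV
Per nucleon: 1117.24 / 133 = 8.400 MeV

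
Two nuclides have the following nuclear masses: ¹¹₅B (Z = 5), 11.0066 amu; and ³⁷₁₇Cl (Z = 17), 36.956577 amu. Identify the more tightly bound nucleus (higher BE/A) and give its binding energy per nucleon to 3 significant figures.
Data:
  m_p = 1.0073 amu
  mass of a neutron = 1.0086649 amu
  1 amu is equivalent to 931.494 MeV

¹¹₅B: Σm = 5(1.0073) + 6(1.0086649) = 11.0884894 amu; Δm = 0.0818894 amu; E_B = 76.279 MeV; E_B/A = 6.934 MeV
³⁷₁₇Cl: Σm = 17(1.0073) + 20(1.0086649) = 37.2973980 amu; Δm = 0.3408210 amu; E_B = 317.47 MeV; E_B/A = 8.580 MeV
³⁷₁₇Cl has the higher binding energy per nucleon, so it is the more tightly bound nucleus.

³⁷₁₇Cl; 8.58 MeV/nucleon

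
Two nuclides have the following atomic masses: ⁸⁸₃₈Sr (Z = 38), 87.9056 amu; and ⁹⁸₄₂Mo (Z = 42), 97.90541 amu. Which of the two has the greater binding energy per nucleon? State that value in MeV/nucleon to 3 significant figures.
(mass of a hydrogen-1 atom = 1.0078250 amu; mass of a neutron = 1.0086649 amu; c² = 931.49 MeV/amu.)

⁸⁸₃₈Sr; 8.73 MeV/nucleon

⁸⁸₃₈Sr: Σm = 38(1.0078250) + 50(1.0086649) = 88.7305950 amu; Δm = 0.8249950 amu; E_B = 768.47 MeV; E_B/A = 8.733 MeV
⁹⁸₄₂Mo: Σm = 42(1.0078250) + 56(1.0086649) = 98.8138844 amu; Δm = 0.9084744 amu; E_B = 846.23 MeV; E_B/A = 8.635 MeV
⁸⁸₃₈Sr has the higher binding energy per nucleon, so it is the more tightly bound nucleus.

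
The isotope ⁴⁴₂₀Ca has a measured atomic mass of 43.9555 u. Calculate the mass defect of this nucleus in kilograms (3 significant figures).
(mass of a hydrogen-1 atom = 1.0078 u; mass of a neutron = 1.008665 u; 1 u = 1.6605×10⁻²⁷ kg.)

Total constituent mass: 20 × 1.0078 + 24 × 1.008665 = 44.363960 u
Mass defect Δm = 44.363960 − 43.9555 = 0.408460 u
In SI units: 0.408460 u × 1.6605×10⁻²⁷ kg/u = 6.7825e-28 kg

6.78e-28 kg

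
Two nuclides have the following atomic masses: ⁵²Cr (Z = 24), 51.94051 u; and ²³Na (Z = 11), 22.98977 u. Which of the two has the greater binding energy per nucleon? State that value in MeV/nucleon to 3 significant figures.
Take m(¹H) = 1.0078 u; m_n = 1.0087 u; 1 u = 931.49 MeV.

⁵²Cr: Σm = 24(1.0078) + 28(1.0087) = 52.4308 u; Δm = 0.49029 u; E_B = 456.70 MeV; E_B/A = 8.783 MeV
²³Na: Σm = 11(1.0078) + 12(1.0087) = 23.1902 u; Δm = 0.20043 u; E_B = 186.70 MeV; E_B/A = 8.117 MeV
⁵²Cr has the higher binding energy per nucleon, so it is the more tightly bound nucleus.

⁵²Cr; 8.78 MeV/nucleon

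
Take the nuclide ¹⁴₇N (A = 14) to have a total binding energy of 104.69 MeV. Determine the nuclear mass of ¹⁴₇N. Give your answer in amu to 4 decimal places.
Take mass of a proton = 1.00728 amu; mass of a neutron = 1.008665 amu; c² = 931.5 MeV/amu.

13.9992 amu

Mass defect = 104.69 MeV / (931.5 MeV/amu) = 0.112389 amu
Constituent mass = 7(1.00728) + 7(1.008665) = 14.111615 amu
Nuclear mass = 14.111615 − 0.112389 = 13.999226 amu ≈ 13.9992 amu (to 4 decimal places)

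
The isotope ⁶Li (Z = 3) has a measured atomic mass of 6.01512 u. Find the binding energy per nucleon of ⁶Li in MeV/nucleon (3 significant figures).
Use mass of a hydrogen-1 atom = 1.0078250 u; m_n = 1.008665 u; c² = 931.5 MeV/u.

5.33 MeV/nucleon

Mass of separated nucleons = 3(1.0078250) + 3(1.008665) = 3.0234750 + 3.025995 = 6.0494700 u
Δm = 6.0494700 − 6.01512 = 0.0343500 u
Converting to energy: 0.0343500 u × 931.5 MeV/u = 31.9970 MeV
Per nucleon: 31.9970 / 6 = 5.333 MeV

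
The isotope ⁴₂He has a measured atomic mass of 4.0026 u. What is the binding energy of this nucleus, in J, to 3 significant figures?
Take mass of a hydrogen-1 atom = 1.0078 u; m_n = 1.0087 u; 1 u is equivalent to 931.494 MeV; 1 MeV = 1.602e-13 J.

Total constituent mass: 2 × 1.0078 + 2 × 1.0087 = 4.0330 u
Δm = 4.0330 − 4.0026 = 0.0304 u
E_B = 0.0304 × 931.494 = 28.3174 MeV
In joules: 28.3174 MeV × 1.602e-13 J/MeV = 4.5364e-12 J

4.54e-12 J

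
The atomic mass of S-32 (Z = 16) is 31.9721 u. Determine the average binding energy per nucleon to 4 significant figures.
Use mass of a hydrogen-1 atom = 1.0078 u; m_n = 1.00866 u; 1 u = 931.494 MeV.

With 16 protons and 16 neutrons (A = 32):
Total constituent mass: 16 × 1.0078 + 16 × 1.00866 = 32.26336 u
Mass defect Δm = 32.26336 − 31.9721 = 0.29126 u
Converting to energy: 0.29126 u × 931.494 MeV/u = 271.307 MeV
Per nucleon: 271.307 / 32 = 8.478 MeV

8.478 MeV/nucleon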